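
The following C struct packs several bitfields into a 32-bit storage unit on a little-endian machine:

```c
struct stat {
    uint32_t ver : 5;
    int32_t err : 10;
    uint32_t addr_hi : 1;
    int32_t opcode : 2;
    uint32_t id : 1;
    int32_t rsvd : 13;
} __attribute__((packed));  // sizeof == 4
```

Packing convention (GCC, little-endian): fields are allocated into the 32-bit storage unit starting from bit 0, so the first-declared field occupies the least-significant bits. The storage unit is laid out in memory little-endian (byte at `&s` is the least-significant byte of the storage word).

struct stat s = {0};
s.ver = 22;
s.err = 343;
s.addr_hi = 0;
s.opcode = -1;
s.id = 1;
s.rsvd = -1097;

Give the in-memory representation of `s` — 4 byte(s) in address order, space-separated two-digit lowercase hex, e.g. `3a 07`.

[0+:5] ver=22 & 0x1f = 0x16; word=0x00000016
[5+:10] err=343 & 0x3ff = 0x157; word=0x00002af6
[15+:1] addr_hi=0 & 0x1 = 0x0; word=0x00002af6
[16+:2] opcode=-1 & 0x3 = 0x3; word=0x00032af6
[18+:1] id=1 & 0x1 = 0x1; word=0x00072af6
[19+:13] rsvd=-1097 & 0x1fff = 0x1bb7; word=0xddbf2af6
word = 0xddbf2af6 → little-endian bytes:
  [0]=0xf6  [1]=0x2a  [2]=0xbf  [3]=0xdd

f6 2a bf dd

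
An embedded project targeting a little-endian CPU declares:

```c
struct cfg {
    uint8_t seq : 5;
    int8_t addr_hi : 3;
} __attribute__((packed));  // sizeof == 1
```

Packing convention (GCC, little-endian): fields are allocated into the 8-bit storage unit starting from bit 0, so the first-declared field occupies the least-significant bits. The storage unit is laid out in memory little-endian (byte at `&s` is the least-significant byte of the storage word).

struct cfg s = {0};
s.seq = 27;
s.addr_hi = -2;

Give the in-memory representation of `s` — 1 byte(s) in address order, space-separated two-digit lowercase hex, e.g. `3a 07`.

[0+:5] seq=27 & 0x1f = 0x1b; word=0x1b
[5+:3] addr_hi=-2 & 0x7 = 0x6; word=0xdb
word = 0xdb → little-endian bytes:
  [0]=0xdb

db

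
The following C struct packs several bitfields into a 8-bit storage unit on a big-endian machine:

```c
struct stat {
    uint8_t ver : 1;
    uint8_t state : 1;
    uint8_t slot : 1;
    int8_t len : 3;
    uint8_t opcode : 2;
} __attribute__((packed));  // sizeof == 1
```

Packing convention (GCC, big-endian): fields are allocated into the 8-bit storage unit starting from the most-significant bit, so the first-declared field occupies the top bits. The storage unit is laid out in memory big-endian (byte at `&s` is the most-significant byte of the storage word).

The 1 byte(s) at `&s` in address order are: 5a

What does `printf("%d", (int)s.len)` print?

-2

[0]=0x5a (big-endian) → word 0x5a
ver [7+:1] = (word>>7) & 0x1 = 0
state [6+:1] = (word>>6) & 0x1 = 1
slot [5+:1] = (word>>5) & 0x1 = 0
len [2+:3] = (word>>2) & 0x7 = 6  ←
opcode [0+:2] = (word>>0) & 0x3 = 2
len signed 3b, MSB=1: 6 - 8 = -2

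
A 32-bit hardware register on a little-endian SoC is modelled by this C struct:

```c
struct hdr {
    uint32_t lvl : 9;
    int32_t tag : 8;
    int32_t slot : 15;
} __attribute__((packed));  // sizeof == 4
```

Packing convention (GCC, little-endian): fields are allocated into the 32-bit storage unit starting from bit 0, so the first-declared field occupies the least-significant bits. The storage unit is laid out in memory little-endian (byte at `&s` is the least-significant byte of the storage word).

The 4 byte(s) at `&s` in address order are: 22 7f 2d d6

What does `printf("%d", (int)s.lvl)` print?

[0]=0x22 [1]=0x7f [2]=0x2d [3]=0xd6 (little-endian) → word 0xd62d7f22
lvl [0+:9] = (word>>0) & 0x1ff = 290  ←
tag [9+:8] = (word>>9) & 0xff = 191
slot [17+:15] = (word>>17) & 0x7fff = 27414

290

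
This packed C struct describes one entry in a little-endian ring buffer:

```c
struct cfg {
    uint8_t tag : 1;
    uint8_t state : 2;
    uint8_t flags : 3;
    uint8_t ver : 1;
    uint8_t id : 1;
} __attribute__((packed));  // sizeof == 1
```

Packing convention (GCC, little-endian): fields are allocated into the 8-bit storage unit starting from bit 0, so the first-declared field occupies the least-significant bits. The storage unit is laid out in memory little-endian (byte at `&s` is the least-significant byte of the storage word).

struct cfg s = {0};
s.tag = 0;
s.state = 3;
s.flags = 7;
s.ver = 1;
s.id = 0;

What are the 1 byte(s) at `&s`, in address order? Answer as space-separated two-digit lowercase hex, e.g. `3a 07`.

tag:1 = 0 → 0x0 << 0 → word 0x00
state:2 = 3 → 0x3 << 1 → word 0x06
flags:3 = 7 → 0x7 << 3 → word 0x3e
ver:1 = 1 → 0x1 << 6 → word 0x7e
id:1 = 0 → 0x0 << 7 → word 0x7e
word = 0x7e → little-endian bytes:
  [0]=0x7e

7e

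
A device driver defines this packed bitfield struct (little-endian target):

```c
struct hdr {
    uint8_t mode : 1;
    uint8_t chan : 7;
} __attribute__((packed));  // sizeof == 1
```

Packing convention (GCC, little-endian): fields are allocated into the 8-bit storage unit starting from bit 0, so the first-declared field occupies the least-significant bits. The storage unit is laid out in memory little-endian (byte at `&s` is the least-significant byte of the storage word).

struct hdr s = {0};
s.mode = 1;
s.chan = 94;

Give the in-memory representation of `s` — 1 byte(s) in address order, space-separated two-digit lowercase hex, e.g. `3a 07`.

mode:1 = 1 → 0x1 << 0 → word 0x01
chan:7 = 94 → 0x5e << 1 → word 0xbd
word = 0xbd → little-endian bytes:
  [0]=0xbd

bd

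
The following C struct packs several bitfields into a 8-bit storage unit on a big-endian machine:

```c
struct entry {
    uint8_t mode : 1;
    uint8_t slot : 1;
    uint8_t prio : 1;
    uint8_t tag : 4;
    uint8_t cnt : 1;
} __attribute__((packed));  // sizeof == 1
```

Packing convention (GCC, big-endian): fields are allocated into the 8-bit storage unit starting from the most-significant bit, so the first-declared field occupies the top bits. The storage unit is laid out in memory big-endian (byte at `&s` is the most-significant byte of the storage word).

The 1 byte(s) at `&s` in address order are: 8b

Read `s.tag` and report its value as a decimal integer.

5

[0]=0x8b (big-endian) → word 0x8b
mode:1 @ bit 7 → (0x8b>>7)&0x1 = 0x1
slot:1 @ bit 6 → (0x8b>>6)&0x1 = 0x0
prio:1 @ bit 5 → (0x8b>>5)&0x1 = 0x0
tag:4 @ bit 1 → (0x8b>>1)&0xf = 0x5  ←
cnt:1 @ bit 0 → (0x8b>>0)&0x1 = 0x1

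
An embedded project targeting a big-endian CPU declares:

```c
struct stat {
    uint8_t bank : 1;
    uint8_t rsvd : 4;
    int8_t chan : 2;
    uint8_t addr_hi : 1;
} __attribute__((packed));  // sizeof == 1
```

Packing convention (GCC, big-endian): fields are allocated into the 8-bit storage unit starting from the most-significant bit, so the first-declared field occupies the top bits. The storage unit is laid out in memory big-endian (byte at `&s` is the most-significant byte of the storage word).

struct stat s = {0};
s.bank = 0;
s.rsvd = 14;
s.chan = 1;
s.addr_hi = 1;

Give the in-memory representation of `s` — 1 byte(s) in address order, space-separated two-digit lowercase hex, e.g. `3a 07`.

[7+:1] bank=0 & 0x1 = 0x0; word=0x00
[3+:4] rsvd=14 & 0xf = 0xe; word=0x70
[1+:2] chan=1 & 0x3 = 0x1; word=0x72
[0+:1] addr_hi=1 & 0x1 = 0x1; word=0x73
word = 0x73 → big-endian bytes:
  [0]=0x73

73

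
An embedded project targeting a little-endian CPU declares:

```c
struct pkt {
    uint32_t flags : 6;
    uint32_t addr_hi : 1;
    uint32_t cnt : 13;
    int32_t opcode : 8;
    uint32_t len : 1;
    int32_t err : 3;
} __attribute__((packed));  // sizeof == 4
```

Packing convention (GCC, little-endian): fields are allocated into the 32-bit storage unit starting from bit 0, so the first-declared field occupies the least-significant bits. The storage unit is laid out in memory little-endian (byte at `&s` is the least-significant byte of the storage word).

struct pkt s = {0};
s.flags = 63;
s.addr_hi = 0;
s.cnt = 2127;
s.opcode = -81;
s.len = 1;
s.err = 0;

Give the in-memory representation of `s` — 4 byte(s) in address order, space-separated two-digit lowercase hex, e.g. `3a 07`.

flags:6 = 63 → 0x3f << 0 → word 0x0000003f
addr_hi:1 = 0 → 0x0 << 6 → word 0x0000003f
cnt:13 = 2127 → 0x84f << 7 → word 0x000427bf
opcode:8 = -81 → 0xaf << 20 → word 0x0af427bf
len:1 = 1 → 0x1 << 28 → word 0x1af427bf
err:3 = 0 → 0x0 << 29 → word 0x1af427bf
word = 0x1af427bf → little-endian bytes:
  [0]=0xbf  [1]=0x27  [2]=0xf4  [3]=0x1a

bf 27 f4 1a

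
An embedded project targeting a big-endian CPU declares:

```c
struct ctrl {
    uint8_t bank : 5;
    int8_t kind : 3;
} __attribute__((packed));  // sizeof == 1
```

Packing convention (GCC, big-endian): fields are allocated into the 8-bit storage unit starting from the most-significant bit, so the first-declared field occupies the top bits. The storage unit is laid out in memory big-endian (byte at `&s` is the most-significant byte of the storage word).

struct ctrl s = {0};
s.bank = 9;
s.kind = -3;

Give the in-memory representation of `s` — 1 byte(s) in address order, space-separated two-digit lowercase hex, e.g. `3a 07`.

4d

bank:5 = 9 → 0x9 << 3 → word 0x48
kind:3 = -3 → 0x5 << 0 → word 0x4d
word = 0x4d → big-endian bytes:
  [0]=0x4d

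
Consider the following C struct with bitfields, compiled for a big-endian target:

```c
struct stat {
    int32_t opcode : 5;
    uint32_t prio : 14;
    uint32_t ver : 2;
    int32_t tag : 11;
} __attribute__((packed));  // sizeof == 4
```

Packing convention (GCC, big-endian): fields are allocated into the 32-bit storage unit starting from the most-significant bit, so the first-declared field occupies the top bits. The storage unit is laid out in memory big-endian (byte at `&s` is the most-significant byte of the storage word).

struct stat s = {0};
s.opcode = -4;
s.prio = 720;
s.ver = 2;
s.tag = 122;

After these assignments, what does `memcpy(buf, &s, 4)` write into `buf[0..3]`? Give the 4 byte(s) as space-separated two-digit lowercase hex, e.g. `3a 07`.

e0 5a 10 7a

opcode (5b) val=-4 bits=0x1c at bit 27: 0xe0000000
prio (14b) val=720 bits=0x2d0 at bit 13: 0xe05a0000
ver (2b) val=2 bits=0x2 at bit 11: 0xe05a1000
tag (11b) val=122 bits=0x7a at bit 0: 0xe05a107a
word = 0xe05a107a → big-endian bytes:
  [0]=0xe0  [1]=0x5a  [2]=0x10  [3]=0x7a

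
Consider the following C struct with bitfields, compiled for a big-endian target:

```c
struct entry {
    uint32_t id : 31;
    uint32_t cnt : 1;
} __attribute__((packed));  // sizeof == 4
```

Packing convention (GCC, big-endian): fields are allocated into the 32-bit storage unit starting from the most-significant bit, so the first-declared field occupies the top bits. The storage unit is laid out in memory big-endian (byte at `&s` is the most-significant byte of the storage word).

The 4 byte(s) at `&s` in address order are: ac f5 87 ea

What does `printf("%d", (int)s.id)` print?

1450886133

[0]=0xac [1]=0xf5 [2]=0x87 [3]=0xea (big-endian) → word 0xacf587ea
id:31 @ bit 1 → (0xacf587ea>>1)&0x7fffffff = 0x567ac3f5  ←
cnt:1 @ bit 0 → (0xacf587ea>>0)&0x1 = 0x0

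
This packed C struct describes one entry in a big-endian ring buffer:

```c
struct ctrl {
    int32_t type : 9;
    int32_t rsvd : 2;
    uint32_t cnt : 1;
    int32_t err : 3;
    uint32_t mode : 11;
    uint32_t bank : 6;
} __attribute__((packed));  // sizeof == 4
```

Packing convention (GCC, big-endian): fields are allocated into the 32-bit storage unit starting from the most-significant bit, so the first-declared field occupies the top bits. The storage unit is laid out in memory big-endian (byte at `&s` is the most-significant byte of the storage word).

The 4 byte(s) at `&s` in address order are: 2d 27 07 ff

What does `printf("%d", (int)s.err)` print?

[0]=0x2d [1]=0x27 [2]=0x07 [3]=0xff (big-endian) → word 0x2d2707ff
type [23+:9] = (word>>23) & 0x1ff = 90
rsvd [21+:2] = (word>>21) & 0x3 = 1
cnt [20+:1] = (word>>20) & 0x1 = 0
err [17+:3] = (word>>17) & 0x7 = 3  ←
mode [6+:11] = (word>>6) & 0x7ff = 1055
bank [0+:6] = (word>>0) & 0x3f = 63
err signed 3b, MSB=0: value = 3

3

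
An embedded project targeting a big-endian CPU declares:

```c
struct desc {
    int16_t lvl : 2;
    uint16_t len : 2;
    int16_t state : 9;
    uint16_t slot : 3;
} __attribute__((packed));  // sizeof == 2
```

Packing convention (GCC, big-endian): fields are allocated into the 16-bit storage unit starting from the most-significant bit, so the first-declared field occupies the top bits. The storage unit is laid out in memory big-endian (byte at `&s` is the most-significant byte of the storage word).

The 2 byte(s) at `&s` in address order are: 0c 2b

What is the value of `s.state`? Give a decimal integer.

[0]=0x0c [1]=0x2b (big-endian) → word 0x0c2b
lvl:2 @ bit 14 → (0x0c2b>>14)&0x3 = 0x0
len:2 @ bit 12 → (0x0c2b>>12)&0x3 = 0x0
state:9 @ bit 3 → (0x0c2b>>3)&0x1ff = 0x185  ←
slot:3 @ bit 0 → (0x0c2b>>0)&0x7 = 0x3
state signed 9b, MSB=1: 389 - 512 = -123

-123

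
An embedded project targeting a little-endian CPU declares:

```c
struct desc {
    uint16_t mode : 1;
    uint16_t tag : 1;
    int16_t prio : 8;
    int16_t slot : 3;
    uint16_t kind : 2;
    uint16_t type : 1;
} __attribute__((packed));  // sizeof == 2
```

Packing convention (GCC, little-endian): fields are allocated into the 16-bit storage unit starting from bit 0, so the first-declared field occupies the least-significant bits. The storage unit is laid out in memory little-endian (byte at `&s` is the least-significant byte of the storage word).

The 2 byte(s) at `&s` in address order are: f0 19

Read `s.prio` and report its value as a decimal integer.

124

[0]=0xf0 [1]=0x19 (little-endian) → word 0x19f0
mode [0+:1] = (word>>0) & 0x1 = 0
tag [1+:1] = (word>>1) & 0x1 = 0
prio [2+:8] = (word>>2) & 0xff = 124  ←
slot [10+:3] = (word>>10) & 0x7 = 6
kind [13+:2] = (word>>13) & 0x3 = 0
type [15+:1] = (word>>15) & 0x1 = 0
prio signed 8b, MSB=0: value = 124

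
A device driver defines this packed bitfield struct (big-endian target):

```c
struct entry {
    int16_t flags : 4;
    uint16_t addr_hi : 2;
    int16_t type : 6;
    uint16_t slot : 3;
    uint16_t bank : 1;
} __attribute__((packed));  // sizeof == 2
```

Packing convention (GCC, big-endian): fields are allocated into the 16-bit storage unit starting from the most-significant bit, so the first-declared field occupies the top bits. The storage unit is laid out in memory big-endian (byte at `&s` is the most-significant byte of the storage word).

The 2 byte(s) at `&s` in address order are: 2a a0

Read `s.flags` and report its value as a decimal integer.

[0]=0x2a [1]=0xa0 (big-endian) → word 0x2aa0
flags:4 @ bit 12 → (0x2aa0>>12)&0xf = 0x2  ←
addr_hi:2 @ bit 10 → (0x2aa0>>10)&0x3 = 0x2
type:6 @ bit 4 → (0x2aa0>>4)&0x3f = 0x2a
slot:3 @ bit 1 → (0x2aa0>>1)&0x7 = 0x0
bank:1 @ bit 0 → (0x2aa0>>0)&0x1 = 0x0
flags signed 4b, MSB=0: value = 2

2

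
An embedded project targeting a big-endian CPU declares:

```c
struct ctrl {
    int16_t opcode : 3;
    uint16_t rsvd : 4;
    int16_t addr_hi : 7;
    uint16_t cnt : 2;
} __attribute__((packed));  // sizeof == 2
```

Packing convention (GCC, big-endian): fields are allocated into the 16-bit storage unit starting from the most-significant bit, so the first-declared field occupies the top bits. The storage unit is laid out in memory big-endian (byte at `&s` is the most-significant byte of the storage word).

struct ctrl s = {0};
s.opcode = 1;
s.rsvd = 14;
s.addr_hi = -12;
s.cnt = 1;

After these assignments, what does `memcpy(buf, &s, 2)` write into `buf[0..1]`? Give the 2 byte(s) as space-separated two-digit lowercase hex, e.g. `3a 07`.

opcode (3b) val=1 bits=0x1 at bit 13: 0x2000
rsvd (4b) val=14 bits=0xe at bit 9: 0x3c00
addr_hi (7b) val=-12 bits=0x74 at bit 2: 0x3dd0
cnt (2b) val=1 bits=0x1 at bit 0: 0x3dd1
word = 0x3dd1 → big-endian bytes:
  [0]=0x3d  [1]=0xd1

3d d1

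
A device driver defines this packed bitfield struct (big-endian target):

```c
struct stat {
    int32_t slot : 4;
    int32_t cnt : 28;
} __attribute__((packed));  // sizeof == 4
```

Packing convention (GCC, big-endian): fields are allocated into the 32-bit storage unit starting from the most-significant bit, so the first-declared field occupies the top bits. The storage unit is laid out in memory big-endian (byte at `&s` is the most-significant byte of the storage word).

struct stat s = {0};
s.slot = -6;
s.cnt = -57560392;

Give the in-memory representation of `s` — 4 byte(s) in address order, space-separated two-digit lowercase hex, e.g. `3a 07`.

slot (4b) val=-6 bits=0xa at bit 28: 0xa0000000
cnt (28b) val=-57560392 bits=0xc91b2b8 at bit 0: 0xac91b2b8
word = 0xac91b2b8 → big-endian bytes:
  [0]=0xac  [1]=0x91  [2]=0xb2  [3]=0xb8

ac 91 b2 b8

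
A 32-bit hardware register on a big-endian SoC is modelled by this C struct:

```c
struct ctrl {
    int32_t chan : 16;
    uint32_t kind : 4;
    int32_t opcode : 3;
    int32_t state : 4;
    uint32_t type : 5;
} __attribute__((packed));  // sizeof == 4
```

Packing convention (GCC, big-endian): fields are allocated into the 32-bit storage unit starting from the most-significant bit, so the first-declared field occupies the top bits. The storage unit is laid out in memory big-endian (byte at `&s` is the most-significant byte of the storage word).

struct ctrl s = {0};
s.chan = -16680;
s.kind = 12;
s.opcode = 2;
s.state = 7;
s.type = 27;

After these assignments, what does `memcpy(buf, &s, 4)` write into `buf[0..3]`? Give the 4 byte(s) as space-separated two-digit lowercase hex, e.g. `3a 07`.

chan (16b) val=-16680 bits=0xbed8 at bit 16: 0xbed80000
kind (4b) val=12 bits=0xc at bit 12: 0xbed8c000
opcode (3b) val=2 bits=0x2 at bit 9: 0xbed8c400
state (4b) val=7 bits=0x7 at bit 5: 0xbed8c4e0
type (5b) val=27 bits=0x1b at bit 0: 0xbed8c4fb
word = 0xbed8c4fb → big-endian bytes:
  [0]=0xbe  [1]=0xd8  [2]=0xc4  [3]=0xfb

be d8 c4 fb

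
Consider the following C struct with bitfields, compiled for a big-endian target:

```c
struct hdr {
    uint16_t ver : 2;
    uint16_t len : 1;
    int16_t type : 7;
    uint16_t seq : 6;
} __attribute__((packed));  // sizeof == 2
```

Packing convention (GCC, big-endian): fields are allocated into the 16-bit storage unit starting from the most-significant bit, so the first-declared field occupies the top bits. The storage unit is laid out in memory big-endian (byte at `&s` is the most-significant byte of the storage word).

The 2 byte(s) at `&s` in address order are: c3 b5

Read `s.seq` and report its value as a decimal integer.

[0]=0xc3 [1]=0xb5 (big-endian) → word 0xc3b5
ver:2 @ bit 14 → (0xc3b5>>14)&0x3 = 0x3
len:1 @ bit 13 → (0xc3b5>>13)&0x1 = 0x0
type:7 @ bit 6 → (0xc3b5>>6)&0x7f = 0xe
seq:6 @ bit 0 → (0xc3b5>>0)&0x3f = 0x35  ←

53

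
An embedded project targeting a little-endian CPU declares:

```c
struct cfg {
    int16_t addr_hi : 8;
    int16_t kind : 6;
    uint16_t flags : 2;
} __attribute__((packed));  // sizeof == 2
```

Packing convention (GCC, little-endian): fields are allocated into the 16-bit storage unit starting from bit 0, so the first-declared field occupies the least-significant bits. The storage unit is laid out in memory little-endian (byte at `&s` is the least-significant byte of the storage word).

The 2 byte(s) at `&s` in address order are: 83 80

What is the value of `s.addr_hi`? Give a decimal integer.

-125

[0]=0x83 [1]=0x80 (little-endian) → word 0x8083
addr_hi:8 @ bit 0 → (0x8083>>0)&0xff = 0x83  ←
kind:6 @ bit 8 → (0x8083>>8)&0x3f = 0x0
flags:2 @ bit 14 → (0x8083>>14)&0x3 = 0x2
addr_hi signed 8b, MSB=1: 131 - 256 = -125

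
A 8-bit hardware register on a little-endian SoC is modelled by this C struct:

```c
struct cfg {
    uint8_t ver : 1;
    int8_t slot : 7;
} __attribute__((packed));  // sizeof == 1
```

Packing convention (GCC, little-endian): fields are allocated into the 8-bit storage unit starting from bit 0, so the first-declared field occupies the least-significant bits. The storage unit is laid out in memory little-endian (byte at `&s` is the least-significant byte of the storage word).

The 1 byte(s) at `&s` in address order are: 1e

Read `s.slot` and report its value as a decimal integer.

15

[0]=0x1e (little-endian) → word 0x1e
ver:1 @ bit 0 → (0x1e>>0)&0x1 = 0x0
slot:7 @ bit 1 → (0x1e>>1)&0x7f = 0xf  ←
slot signed 7b, MSB=0: value = 15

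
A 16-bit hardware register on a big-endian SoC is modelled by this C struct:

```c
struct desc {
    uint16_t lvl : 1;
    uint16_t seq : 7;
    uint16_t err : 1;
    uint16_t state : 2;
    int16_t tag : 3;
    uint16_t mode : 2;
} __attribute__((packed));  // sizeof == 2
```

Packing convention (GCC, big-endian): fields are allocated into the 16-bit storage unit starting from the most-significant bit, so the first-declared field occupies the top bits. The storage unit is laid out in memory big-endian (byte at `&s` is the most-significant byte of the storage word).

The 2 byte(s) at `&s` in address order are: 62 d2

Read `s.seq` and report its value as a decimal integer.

[0]=0x62 [1]=0xd2 (big-endian) → word 0x62d2
lvl:1 @ bit 15 → (0x62d2>>15)&0x1 = 0x0
seq:7 @ bit 8 → (0x62d2>>8)&0x7f = 0x62  ←
err:1 @ bit 7 → (0x62d2>>7)&0x1 = 0x1
state:2 @ bit 5 → (0x62d2>>5)&0x3 = 0x2
tag:3 @ bit 2 → (0x62d2>>2)&0x7 = 0x4
mode:2 @ bit 0 → (0x62d2>>0)&0x3 = 0x2

98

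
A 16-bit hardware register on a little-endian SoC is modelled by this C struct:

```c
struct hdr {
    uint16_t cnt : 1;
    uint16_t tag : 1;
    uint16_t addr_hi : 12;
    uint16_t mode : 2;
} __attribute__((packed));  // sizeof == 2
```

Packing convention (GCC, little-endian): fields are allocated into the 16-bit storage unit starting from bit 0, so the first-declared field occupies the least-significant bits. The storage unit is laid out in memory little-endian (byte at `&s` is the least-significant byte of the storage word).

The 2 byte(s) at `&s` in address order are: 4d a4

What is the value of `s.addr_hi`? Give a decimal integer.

[0]=0x4d [1]=0xa4 (little-endian) → word 0xa44d
cnt [0+:1] = (word>>0) & 0x1 = 1
tag [1+:1] = (word>>1) & 0x1 = 0
addr_hi [2+:12] = (word>>2) & 0xfff = 2323  ←
mode [14+:2] = (word>>14) & 0x3 = 2

2323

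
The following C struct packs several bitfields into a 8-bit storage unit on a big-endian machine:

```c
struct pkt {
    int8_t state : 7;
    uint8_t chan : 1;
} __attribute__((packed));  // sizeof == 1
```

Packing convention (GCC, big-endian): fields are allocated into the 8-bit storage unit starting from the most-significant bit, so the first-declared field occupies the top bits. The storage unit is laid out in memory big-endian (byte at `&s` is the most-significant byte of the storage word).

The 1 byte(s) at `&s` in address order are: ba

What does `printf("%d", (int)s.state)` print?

[0]=0xba (big-endian) → word 0xba
state:7 @ bit 1 → (0xba>>1)&0x7f = 0x5d  ←
chan:1 @ bit 0 → (0xba>>0)&0x1 = 0x0
state signed 7b, MSB=1: 93 - 128 = -35

-35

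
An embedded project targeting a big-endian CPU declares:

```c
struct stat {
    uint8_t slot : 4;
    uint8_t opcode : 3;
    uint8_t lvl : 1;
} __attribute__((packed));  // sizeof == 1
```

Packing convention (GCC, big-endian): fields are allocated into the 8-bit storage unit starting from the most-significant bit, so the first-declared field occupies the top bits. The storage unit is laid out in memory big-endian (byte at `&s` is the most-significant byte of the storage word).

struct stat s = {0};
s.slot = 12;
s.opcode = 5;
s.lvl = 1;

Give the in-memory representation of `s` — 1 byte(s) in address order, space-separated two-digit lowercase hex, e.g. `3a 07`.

cb

slot (4b) val=12 bits=0xc at bit 4: 0xc0
opcode (3b) val=5 bits=0x5 at bit 1: 0xca
lvl (1b) val=1 bits=0x1 at bit 0: 0xcb
word = 0xcb → big-endian bytes:
  [0]=0xcb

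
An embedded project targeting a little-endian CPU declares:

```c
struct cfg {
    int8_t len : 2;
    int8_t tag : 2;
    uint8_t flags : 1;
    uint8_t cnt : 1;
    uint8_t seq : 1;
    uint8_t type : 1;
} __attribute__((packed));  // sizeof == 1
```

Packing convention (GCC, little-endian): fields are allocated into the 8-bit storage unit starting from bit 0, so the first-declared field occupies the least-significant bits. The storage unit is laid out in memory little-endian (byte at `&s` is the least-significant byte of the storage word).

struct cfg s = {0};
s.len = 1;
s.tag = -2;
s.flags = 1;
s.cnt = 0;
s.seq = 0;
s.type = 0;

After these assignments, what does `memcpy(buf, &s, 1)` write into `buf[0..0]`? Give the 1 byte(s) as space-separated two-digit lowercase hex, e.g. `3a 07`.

len (2b) val=1 bits=0x1 at bit 0: 0x01
tag (2b) val=-2 bits=0x2 at bit 2: 0x09
flags (1b) val=1 bits=0x1 at bit 4: 0x19
cnt (1b) val=0 bits=0x0 at bit 5: 0x19
seq (1b) val=0 bits=0x0 at bit 6: 0x19
type (1b) val=0 bits=0x0 at bit 7: 0x19
word = 0x19 → little-endian bytes:
  [0]=0x19

19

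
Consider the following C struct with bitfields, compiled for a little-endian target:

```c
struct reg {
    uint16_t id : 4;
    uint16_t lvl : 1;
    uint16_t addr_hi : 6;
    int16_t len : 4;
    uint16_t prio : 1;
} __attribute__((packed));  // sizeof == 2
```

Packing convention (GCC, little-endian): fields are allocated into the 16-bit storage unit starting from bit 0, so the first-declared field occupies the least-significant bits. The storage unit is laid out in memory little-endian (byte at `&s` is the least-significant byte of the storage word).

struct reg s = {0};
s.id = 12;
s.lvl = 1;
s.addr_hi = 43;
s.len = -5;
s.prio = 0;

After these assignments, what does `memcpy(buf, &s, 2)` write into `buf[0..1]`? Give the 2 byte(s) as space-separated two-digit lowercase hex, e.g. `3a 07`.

[0+:4] id=12 & 0xf = 0xc; word=0x000c
[4+:1] lvl=1 & 0x1 = 0x1; word=0x001c
[5+:6] addr_hi=43 & 0x3f = 0x2b; word=0x057c
[11+:4] len=-5 & 0xf = 0xb; word=0x5d7c
[15+:1] prio=0 & 0x1 = 0x0; word=0x5d7c
word = 0x5d7c → little-endian bytes:
  [0]=0x7c  [1]=0x5d

7c 5d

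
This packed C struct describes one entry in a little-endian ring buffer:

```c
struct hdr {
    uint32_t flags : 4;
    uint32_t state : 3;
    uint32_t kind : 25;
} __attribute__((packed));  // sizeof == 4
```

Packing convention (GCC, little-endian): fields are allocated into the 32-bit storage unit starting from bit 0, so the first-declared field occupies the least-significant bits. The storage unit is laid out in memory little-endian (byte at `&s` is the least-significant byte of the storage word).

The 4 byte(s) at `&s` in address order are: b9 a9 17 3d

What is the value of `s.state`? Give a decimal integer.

3

[0]=0xb9 [1]=0xa9 [2]=0x17 [3]=0x3d (little-endian) → word 0x3d17a9b9
flags [0+:4] = (word>>0) & 0xf = 9
state [4+:3] = (word>>4) & 0x7 = 3  ←
kind [7+:25] = (word>>7) & 0x1ffffff = 8007507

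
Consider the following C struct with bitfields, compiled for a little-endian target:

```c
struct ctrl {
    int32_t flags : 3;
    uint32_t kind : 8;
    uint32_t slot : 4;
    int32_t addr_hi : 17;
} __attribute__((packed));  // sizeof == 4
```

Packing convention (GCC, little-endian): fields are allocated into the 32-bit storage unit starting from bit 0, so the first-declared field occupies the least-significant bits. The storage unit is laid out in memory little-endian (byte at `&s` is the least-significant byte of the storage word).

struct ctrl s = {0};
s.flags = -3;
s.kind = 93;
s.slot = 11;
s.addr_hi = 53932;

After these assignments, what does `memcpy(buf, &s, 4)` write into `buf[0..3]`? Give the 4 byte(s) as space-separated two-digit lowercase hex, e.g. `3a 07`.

flags (3b) val=-3 bits=0x5 at bit 0: 0x00000005
kind (8b) val=93 bits=0x5d at bit 3: 0x000002ed
slot (4b) val=11 bits=0xb at bit 11: 0x00005aed
addr_hi (17b) val=53932 bits=0xd2ac at bit 15: 0x69565aed
word = 0x69565aed → little-endian bytes:
  [0]=0xed  [1]=0x5a  [2]=0x56  [3]=0x69

ed 5a 56 69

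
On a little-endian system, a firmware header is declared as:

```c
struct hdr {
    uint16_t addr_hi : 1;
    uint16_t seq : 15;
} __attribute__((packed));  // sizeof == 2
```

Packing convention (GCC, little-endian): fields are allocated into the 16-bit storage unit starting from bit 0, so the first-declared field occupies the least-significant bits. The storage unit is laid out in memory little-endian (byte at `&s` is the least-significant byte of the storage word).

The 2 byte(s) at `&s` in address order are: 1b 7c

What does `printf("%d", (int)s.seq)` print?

15885

[0]=0x1b [1]=0x7c (little-endian) → word 0x7c1b
addr_hi:1 @ bit 0 → (0x7c1b>>0)&0x1 = 0x1
seq:15 @ bit 1 → (0x7c1b>>1)&0x7fff = 0x3e0d  ←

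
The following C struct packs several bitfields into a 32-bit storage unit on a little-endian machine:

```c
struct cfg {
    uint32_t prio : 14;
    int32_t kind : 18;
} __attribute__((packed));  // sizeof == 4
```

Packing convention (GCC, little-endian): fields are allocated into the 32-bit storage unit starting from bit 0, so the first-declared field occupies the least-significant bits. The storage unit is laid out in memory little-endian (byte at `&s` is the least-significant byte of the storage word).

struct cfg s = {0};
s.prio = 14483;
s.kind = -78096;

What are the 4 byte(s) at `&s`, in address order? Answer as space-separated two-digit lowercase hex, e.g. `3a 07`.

93 38 bc b3

prio:14 = 14483 → 0x3893 << 0 → word 0x00003893
kind:18 = -78096 → 0x2cef0 << 14 → word 0xb3bc3893
word = 0xb3bc3893 → little-endian bytes:
  [0]=0x93  [1]=0x38  [2]=0xbc  [3]=0xb3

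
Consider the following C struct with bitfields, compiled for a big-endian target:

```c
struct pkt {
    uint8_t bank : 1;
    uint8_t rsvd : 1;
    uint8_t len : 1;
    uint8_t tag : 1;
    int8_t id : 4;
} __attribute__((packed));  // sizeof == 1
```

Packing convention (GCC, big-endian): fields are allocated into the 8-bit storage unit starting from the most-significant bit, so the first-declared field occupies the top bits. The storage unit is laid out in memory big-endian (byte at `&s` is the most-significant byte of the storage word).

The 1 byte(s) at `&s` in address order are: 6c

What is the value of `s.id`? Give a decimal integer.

-4

[0]=0x6c (big-endian) → word 0x6c
bank [7+:1] = (word>>7) & 0x1 = 0
rsvd [6+:1] = (word>>6) & 0x1 = 1
len [5+:1] = (word>>5) & 0x1 = 1
tag [4+:1] = (word>>4) & 0x1 = 0
id [0+:4] = (word>>0) & 0xf = 12  ←
id signed 4b, MSB=1: 12 - 16 = -4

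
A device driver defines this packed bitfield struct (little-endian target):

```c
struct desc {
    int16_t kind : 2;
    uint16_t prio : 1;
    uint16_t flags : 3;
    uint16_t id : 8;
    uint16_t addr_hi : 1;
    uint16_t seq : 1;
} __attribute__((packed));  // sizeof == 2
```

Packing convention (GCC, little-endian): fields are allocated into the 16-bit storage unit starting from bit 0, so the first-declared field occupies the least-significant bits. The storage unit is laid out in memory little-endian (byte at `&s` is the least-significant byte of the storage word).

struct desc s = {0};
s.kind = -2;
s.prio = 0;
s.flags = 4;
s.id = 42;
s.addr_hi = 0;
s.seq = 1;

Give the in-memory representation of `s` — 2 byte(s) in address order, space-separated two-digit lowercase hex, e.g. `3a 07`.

a2 8a

kind (2b) val=-2 bits=0x2 at bit 0: 0x0002
prio (1b) val=0 bits=0x0 at bit 2: 0x0002
flags (3b) val=4 bits=0x4 at bit 3: 0x0022
id (8b) val=42 bits=0x2a at bit 6: 0x0aa2
addr_hi (1b) val=0 bits=0x0 at bit 14: 0x0aa2
seq (1b) val=1 bits=0x1 at bit 15: 0x8aa2
word = 0x8aa2 → little-endian bytes:
  [0]=0xa2  [1]=0x8a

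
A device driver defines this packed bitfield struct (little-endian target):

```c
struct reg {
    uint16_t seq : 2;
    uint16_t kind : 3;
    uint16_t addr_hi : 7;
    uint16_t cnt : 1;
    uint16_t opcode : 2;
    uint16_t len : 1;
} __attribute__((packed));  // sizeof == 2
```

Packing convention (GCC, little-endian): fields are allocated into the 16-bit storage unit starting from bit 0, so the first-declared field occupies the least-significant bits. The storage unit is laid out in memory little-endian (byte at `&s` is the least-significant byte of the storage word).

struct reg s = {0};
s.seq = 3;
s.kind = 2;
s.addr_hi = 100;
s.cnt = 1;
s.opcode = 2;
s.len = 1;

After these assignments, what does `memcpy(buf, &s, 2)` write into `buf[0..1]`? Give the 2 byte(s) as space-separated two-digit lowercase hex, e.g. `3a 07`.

[0+:2] seq=3 & 0x3 = 0x3; word=0x0003
[2+:3] kind=2 & 0x7 = 0x2; word=0x000b
[5+:7] addr_hi=100 & 0x7f = 0x64; word=0x0c8b
[12+:1] cnt=1 & 0x1 = 0x1; word=0x1c8b
[13+:2] opcode=2 & 0x3 = 0x2; word=0x5c8b
[15+:1] len=1 & 0x1 = 0x1; word=0xdc8b
word = 0xdc8b → little-endian bytes:
  [0]=0x8b  [1]=0xdc

8b dc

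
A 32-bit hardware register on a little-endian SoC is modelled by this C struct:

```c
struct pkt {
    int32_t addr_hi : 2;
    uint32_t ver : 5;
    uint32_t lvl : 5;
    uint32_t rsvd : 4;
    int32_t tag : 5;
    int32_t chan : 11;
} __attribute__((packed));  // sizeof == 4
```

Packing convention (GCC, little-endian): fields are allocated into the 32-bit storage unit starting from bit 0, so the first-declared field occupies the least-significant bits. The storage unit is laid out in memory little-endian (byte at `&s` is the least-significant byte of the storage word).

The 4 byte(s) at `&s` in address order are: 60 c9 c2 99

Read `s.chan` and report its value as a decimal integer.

-818

[0]=0x60 [1]=0xc9 [2]=0xc2 [3]=0x99 (little-endian) → word 0x99c2c960
addr_hi:2 @ bit 0 → (0x99c2c960>>0)&0x3 = 0x0
ver:5 @ bit 2 → (0x99c2c960>>2)&0x1f = 0x18
lvl:5 @ bit 7 → (0x99c2c960>>7)&0x1f = 0x12
rsvd:4 @ bit 12 → (0x99c2c960>>12)&0xf = 0xc
tag:5 @ bit 16 → (0x99c2c960>>16)&0x1f = 0x2
chan:11 @ bit 21 → (0x99c2c960>>21)&0x7ff = 0x4ce  ←
chan signed 11b, MSB=1: 1230 - 2048 = -818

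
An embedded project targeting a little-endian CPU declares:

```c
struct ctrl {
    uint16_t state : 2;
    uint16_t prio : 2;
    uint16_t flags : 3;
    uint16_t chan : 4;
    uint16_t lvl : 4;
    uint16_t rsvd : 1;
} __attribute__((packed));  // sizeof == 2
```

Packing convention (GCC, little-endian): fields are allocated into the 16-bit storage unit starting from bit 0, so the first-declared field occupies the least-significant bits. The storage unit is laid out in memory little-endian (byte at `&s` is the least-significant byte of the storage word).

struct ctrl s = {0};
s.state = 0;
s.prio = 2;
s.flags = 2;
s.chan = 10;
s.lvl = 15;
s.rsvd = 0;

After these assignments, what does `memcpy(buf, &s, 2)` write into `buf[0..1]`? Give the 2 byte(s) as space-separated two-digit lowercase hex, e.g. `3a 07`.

state (2b) val=0 bits=0x0 at bit 0: 0x0000
prio (2b) val=2 bits=0x2 at bit 2: 0x0008
flags (3b) val=2 bits=0x2 at bit 4: 0x0028
chan (4b) val=10 bits=0xa at bit 7: 0x0528
lvl (4b) val=15 bits=0xf at bit 11: 0x7d28
rsvd (1b) val=0 bits=0x0 at bit 15: 0x7d28
word = 0x7d28 → little-endian bytes:
  [0]=0x28  [1]=0x7d

28 7d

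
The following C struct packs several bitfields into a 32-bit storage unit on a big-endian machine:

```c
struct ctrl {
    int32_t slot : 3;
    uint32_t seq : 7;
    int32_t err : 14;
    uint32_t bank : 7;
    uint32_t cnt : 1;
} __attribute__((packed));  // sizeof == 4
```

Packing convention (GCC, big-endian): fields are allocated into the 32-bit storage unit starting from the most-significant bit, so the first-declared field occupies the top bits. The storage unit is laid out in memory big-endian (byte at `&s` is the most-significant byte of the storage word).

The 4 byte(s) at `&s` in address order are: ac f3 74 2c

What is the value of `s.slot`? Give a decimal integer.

[0]=0xac [1]=0xf3 [2]=0x74 [3]=0x2c (big-endian) → word 0xacf3742c
slot [29+:3] = (word>>29) & 0x7 = 5  ←
seq [22+:7] = (word>>22) & 0x7f = 51
err [8+:14] = (word>>8) & 0x3fff = 13172
bank [1+:7] = (word>>1) & 0x7f = 22
cnt [0+:1] = (word>>0) & 0x1 = 0
slot signed 3b, MSB=1: 5 - 8 = -3

-3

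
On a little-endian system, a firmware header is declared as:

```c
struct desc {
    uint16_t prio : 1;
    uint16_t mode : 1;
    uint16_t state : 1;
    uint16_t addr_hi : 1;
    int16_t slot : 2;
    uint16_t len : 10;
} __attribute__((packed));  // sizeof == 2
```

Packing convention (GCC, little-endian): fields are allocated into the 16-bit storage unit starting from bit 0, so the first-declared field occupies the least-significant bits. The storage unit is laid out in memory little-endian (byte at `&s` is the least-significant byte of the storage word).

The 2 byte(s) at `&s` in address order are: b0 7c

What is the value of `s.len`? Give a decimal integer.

[0]=0xb0 [1]=0x7c (little-endian) → word 0x7cb0
prio [0+:1] = (word>>0) & 0x1 = 0
mode [1+:1] = (word>>1) & 0x1 = 0
state [2+:1] = (word>>2) & 0x1 = 0
addr_hi [3+:1] = (word>>3) & 0x1 = 0
slot [4+:2] = (word>>4) & 0x3 = 3
len [6+:10] = (word>>6) & 0x3ff = 498  ←

498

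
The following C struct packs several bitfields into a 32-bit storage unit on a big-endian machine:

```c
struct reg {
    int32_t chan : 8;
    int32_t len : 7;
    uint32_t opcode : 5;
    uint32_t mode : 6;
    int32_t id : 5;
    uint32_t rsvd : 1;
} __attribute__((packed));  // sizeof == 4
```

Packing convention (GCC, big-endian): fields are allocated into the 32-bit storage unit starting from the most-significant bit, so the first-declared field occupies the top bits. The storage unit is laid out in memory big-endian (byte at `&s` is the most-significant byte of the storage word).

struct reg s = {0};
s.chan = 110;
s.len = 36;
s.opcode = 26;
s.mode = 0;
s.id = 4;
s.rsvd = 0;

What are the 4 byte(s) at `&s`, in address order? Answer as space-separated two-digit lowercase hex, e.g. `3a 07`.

6e 49 a0 08

chan:8 = 110 → 0x6e << 24 → word 0x6e000000
len:7 = 36 → 0x24 << 17 → word 0x6e480000
opcode:5 = 26 → 0x1a << 12 → word 0x6e49a000
mode:6 = 0 → 0x0 << 6 → word 0x6e49a000
id:5 = 4 → 0x4 << 1 → word 0x6e49a008
rsvd:1 = 0 → 0x0 << 0 → word 0x6e49a008
word = 0x6e49a008 → big-endian bytes:
  [0]=0x6e  [1]=0x49  [2]=0xa0  [3]=0x08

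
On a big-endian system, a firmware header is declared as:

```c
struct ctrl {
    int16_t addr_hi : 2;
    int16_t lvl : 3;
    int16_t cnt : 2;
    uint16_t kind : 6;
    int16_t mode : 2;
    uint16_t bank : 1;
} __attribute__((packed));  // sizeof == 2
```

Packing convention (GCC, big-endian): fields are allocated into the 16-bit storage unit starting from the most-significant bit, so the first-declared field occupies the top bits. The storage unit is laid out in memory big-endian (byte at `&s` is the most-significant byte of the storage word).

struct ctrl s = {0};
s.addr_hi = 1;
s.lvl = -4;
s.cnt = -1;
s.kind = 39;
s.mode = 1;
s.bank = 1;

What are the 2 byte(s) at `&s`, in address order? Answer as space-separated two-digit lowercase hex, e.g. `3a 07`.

[14+:2] addr_hi=1 & 0x3 = 0x1; word=0x4000
[11+:3] lvl=-4 & 0x7 = 0x4; word=0x6000
[9+:2] cnt=-1 & 0x3 = 0x3; word=0x6600
[3+:6] kind=39 & 0x3f = 0x27; word=0x6738
[1+:2] mode=1 & 0x3 = 0x1; word=0x673a
[0+:1] bank=1 & 0x1 = 0x1; word=0x673b
word = 0x673b → big-endian bytes:
  [0]=0x67  [1]=0x3b

67 3b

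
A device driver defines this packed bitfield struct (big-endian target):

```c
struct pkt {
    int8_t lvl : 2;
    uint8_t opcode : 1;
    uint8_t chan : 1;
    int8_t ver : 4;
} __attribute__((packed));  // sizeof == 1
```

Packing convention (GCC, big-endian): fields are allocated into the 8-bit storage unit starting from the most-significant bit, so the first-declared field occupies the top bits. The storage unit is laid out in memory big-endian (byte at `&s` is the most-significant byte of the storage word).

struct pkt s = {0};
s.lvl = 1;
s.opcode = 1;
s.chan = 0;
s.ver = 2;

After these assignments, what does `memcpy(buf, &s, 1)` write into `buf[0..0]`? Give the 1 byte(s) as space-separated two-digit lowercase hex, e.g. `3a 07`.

lvl:2 = 1 → 0x1 << 6 → word 0x40
opcode:1 = 1 → 0x1 << 5 → word 0x60
chan:1 = 0 → 0x0 << 4 → word 0x60
ver:4 = 2 → 0x2 << 0 → word 0x62
word = 0x62 → big-endian bytes:
  [0]=0x62

62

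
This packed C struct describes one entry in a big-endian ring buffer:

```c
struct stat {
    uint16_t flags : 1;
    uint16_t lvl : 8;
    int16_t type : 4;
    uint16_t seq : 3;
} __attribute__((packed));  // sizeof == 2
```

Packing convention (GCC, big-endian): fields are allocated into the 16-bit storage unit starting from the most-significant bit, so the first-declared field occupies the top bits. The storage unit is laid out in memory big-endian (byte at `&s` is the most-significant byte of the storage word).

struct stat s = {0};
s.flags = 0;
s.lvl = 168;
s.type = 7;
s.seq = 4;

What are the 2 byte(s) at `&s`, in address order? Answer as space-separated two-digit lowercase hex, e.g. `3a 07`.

flags (1b) val=0 bits=0x0 at bit 15: 0x0000
lvl (8b) val=168 bits=0xa8 at bit 7: 0x5400
type (4b) val=7 bits=0x7 at bit 3: 0x5438
seq (3b) val=4 bits=0x4 at bit 0: 0x543c
word = 0x543c → big-endian bytes:
  [0]=0x54  [1]=0x3c

54 3c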